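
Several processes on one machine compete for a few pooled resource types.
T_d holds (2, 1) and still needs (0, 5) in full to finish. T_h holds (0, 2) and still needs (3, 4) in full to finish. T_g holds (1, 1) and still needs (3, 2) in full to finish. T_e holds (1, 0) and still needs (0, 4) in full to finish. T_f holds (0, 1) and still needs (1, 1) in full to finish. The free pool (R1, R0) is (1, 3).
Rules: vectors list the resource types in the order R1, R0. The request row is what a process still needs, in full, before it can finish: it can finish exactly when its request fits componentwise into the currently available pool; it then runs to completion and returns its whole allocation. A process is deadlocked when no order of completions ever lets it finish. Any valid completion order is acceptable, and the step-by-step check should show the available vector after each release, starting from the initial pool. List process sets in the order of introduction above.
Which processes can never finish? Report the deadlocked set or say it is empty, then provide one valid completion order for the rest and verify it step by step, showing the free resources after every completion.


Deadlocked set: T_d, T_h and T_g.
Key observation: after T_f, T_e the pool peaks at (2, 4), and each blocked process is short somewhere: T_d on R0; T_h on R1; T_g on R1.
One completion order for the rest: T_f, T_e. Check, step by step:
  pool = (1, 3)
  T_f needs (1, 1) <= (1, 3) -> finishes; pool += (0, 1) = (1, 4)
  T_e needs (0, 4) <= (1, 4) -> finishes; pool += (1, 0) = (2, 4)
The stuck group stays short no matter what:
  T_d cannot run: need (0, 5) vs free (2, 4) (insufficient R0)
  T_h cannot run: need (3, 4) vs free (2, 4) (insufficient R1)
  T_g cannot run: need (3, 2) vs free (2, 4) (insufficient R1)


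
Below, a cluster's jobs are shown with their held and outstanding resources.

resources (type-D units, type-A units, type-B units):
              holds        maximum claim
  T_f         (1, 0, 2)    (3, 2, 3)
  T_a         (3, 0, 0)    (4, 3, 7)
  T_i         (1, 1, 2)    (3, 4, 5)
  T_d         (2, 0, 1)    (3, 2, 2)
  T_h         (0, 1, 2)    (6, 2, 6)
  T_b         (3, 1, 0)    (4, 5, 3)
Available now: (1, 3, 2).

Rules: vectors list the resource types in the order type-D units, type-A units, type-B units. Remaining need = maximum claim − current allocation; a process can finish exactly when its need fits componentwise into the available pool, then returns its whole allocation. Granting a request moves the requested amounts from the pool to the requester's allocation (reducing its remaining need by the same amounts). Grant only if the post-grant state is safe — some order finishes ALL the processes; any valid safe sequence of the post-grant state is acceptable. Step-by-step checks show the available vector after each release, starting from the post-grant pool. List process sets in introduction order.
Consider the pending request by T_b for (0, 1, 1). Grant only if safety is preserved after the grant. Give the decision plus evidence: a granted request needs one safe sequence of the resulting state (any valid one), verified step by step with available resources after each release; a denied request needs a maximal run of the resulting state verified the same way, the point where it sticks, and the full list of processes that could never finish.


DENY: after the grant no complete ordering would exist.
Key observation: after T_d, T_f the pool peaks at (4, 2, 4), and each blocked process is short somewhere: T_a on type-A units, type-B units; T_i on type-A units; T_h on type-D units; T_b on type-A units.
Pretend the grant happened; the run T_d, T_f goes as far as possible. Step-by-step check:
  pool = (1, 2, 1)
  T_d needs (1, 2, 1) <= (1, 2, 1) -> finishes; pool += (2, 0, 1) = (3, 2, 2)
  T_f needs (2, 2, 1) <= (3, 2, 2) -> finishes; pool += (1, 0, 2) = (4, 2, 4)
  T_a cannot run: need (1, 3, 7) vs free (4, 2, 4) (insufficient type-A units and type-B units)
  T_i cannot run: need (2, 3, 3) vs free (4, 2, 4) (insufficient type-A units)
  T_h cannot run: need (6, 1, 4) vs free (4, 2, 4) (insufficient type-D units)
  T_b cannot run: need (1, 3, 2) vs free (4, 2, 4) (insufficient type-A units)
Processes that could never finish after the grant: T_a, T_i, T_h and T_b.


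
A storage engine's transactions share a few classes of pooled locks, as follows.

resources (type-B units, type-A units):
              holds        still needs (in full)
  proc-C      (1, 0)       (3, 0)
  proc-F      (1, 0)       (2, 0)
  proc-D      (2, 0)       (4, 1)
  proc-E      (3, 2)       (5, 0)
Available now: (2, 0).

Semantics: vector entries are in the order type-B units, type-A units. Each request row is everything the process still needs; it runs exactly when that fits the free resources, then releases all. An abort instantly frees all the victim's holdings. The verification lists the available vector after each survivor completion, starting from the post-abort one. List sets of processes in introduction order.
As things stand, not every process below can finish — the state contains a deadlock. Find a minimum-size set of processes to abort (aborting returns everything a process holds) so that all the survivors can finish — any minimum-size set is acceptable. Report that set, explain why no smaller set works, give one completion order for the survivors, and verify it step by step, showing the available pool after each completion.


The answer: abort proc-E.
Key observation: proc-D was stuck for good until proc-E gave back (3, 2); in the order shown it finishes at step 3.
No smaller set exists: with zero aborts the deadlock remains.
One survivor order: proc-F, proc-C, proc-D. Check, step by step (post-abort pool first):
  pool = (5, 2)
  proc-F: need (2, 0) fits (5, 2); releases (1, 0), pool now (6, 2)
  proc-C: need (3, 0) fits (6, 2); releases (1, 0), pool now (7, 2)
  proc-D: need (4, 1) fits (7, 2); releases (2, 0), pool now (9, 2)


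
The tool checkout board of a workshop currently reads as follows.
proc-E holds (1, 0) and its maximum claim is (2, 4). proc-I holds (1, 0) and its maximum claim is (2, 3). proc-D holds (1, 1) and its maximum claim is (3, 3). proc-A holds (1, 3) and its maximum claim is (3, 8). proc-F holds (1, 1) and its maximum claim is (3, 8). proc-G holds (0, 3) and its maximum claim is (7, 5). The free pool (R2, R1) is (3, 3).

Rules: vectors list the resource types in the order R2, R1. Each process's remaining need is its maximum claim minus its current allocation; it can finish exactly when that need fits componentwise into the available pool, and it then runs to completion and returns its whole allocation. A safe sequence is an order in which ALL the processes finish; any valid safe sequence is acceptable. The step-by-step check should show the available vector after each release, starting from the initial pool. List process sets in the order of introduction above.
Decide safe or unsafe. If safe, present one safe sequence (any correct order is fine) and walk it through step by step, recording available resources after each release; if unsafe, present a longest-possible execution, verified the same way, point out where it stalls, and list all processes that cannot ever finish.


The state is UNSAFE.
Key observation: after proc-I, proc-D, proc-E the pool peaks at (6, 4), and each blocked process is short somewhere: proc-A on R1; proc-F on R1; proc-G on R2.
A maximal execution: proc-I, proc-D, proc-E — then nothing else fits. Verifying each step:
  pool = (3, 3)
  proc-I: need (1, 3) fits (3, 3); releases (1, 0), pool now (4, 3)
  proc-D: need (2, 2) fits (4, 3); releases (1, 1), pool now (5, 4)
  proc-E: need (1, 4) fits (5, 4); releases (1, 0), pool now (6, 4)
  proc-A cannot run: need (2, 5) vs free (6, 4) (insufficient R1)
  proc-F cannot run: need (2, 7) vs free (6, 4) (insufficient R1)
  proc-G cannot run: need (7, 2) vs free (6, 4) (insufficient R2)
Processes that can never finish: proc-A, proc-F and proc-G.


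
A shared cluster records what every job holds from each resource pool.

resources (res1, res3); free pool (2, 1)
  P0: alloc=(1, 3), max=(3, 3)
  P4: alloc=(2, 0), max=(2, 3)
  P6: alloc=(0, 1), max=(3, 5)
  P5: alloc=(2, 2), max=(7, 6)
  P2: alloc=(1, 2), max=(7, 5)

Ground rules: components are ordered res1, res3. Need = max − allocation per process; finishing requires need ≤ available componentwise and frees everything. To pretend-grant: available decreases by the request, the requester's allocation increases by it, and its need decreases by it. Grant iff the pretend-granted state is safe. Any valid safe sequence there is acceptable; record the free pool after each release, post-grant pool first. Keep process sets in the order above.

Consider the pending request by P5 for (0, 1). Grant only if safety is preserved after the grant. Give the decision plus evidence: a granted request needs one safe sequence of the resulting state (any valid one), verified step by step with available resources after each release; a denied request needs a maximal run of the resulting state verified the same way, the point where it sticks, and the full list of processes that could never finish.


GRANT — the state after the grant stays safe, e.g. via P0, P4, P5, P2, P6.
Key observation: after the grant the pool drops to (2, 0), which still lets P0 finish first and unwind the rest.
Verifying the post-grant state step by step:
  pool = (2, 0)
  P0 needs (2, 0) <= (2, 0) -> finishes; pool += (1, 3) = (3, 3)
  P4 needs (0, 3) <= (3, 3) -> finishes; pool += (2, 0) = (5, 3)
  P5 needs (5, 3) <= (5, 3) -> finishes; pool += (2, 3) = (7, 6)
  P2 needs (6, 3) <= (7, 6) -> finishes; pool += (1, 2) = (8, 8)
  P6 needs (3, 4) <= (8, 8) -> finishes; pool += (0, 1) = (8, 9)


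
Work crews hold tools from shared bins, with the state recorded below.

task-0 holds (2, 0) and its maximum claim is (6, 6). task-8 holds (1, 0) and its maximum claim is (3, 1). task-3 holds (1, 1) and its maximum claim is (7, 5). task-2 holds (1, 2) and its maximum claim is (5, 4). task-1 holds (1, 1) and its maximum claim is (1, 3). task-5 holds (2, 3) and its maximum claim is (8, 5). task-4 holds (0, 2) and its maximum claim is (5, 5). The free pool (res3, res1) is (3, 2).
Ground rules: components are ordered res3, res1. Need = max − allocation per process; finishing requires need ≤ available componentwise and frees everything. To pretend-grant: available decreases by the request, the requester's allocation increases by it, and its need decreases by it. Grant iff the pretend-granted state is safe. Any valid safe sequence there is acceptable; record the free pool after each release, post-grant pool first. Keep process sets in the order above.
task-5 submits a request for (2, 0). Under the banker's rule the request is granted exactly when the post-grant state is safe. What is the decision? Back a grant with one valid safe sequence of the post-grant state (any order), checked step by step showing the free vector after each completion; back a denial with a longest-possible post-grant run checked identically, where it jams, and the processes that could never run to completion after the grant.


DENY — the pretend-granted state is unsafe.
Key observation: res3 is the bottleneck — with task-1, task-8 done the pool holds (3, 3), short of every remaining need.
On the post-grant state, task-1, task-8 is a maximal run — nothing extends it. Verifying each step:
  pool = (1, 2)
  task-1: need (0, 2) fits (1, 2); releases (1, 1), pool now (2, 3)
  task-8: need (2, 1) fits (2, 3); releases (1, 0), pool now (3, 3)
  blocked: task-0 wants (4, 6), pool (3, 3) — not enough res3 and res1
  blocked: task-3 wants (6, 4), pool (3, 3) — not enough res3 and res1
  blocked: task-2 wants (4, 2), pool (3, 3) — not enough res3
  blocked: task-5 wants (4, 2), pool (3, 3) — not enough res3
  blocked: task-4 wants (5, 3), pool (3, 3) — not enough res3
Processes that could never finish after the grant: task-0, task-3, task-2, task-5 and task-4.


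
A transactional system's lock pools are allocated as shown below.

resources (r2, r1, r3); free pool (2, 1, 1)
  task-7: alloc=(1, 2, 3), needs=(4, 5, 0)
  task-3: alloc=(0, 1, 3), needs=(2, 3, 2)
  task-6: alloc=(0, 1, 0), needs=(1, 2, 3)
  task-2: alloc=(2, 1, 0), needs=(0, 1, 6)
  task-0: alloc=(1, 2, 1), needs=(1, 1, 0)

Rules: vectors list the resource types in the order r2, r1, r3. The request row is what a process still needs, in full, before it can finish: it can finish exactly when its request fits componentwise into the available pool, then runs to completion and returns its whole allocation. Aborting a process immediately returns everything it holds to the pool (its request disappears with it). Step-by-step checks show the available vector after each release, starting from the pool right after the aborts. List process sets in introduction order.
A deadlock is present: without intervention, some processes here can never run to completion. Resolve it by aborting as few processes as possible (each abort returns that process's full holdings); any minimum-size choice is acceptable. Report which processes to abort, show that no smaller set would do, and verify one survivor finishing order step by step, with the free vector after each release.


Minimum abort set: task-2.
Key observation: aborting task-2 returns (2, 1, 0), and task-7 — hopeless before — runs at step 4 with the returned capacity in the pool.
Why nothing smaller works: aborting no one leaves the state deadlocked as given.
Survivors finish in the order: task-0, task-3, task-6, task-7. Check, step by step (pool after the aborts first):
  pool = (4, 2, 1)
  task-0: need (1, 1, 0) fits (4, 2, 1); releases (1, 2, 1), pool now (5, 4, 2)
  task-3: need (2, 3, 2) fits (5, 4, 2); releases (0, 1, 3), pool now (5, 5, 5)
  task-6: need (1, 2, 3) fits (5, 5, 5); releases (0, 1, 0), pool now (5, 6, 5)
  task-7: need (4, 5, 0) fits (5, 6, 5); releases (1, 2, 3), pool now (6, 8, 8)


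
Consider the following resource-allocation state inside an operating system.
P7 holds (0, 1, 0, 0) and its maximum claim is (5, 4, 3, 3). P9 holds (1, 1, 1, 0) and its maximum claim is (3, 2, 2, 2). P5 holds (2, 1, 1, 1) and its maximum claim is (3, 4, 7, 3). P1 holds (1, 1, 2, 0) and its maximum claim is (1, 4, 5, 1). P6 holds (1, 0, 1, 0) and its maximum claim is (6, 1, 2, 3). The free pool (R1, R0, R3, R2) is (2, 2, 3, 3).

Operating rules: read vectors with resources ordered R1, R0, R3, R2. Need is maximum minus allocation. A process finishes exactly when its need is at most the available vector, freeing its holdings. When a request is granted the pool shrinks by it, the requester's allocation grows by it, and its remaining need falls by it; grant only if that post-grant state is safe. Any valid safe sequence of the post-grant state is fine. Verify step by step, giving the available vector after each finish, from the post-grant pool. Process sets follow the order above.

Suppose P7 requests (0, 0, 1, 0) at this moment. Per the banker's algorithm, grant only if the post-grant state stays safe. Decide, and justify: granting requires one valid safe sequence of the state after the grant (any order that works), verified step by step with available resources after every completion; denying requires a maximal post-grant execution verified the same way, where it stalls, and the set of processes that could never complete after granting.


DENY. Granting would leave the state unsafe.
Key observation: after P9, P1 the pool peaks at (4, 4, 5, 3), and each blocked process is short somewhere: P7 on R1; P5 on R3; P6 on R1.
On the post-grant state, P9, P1 is a maximal run — nothing extends it. Walking it through:
  pool = (2, 2, 2, 3)
  run P9 (needs (2, 1, 1, 2), free (2, 2, 2, 3)); after release of (1, 1, 1, 0) the pool is (3, 3, 3, 3)
  run P1 (needs (0, 3, 3, 1), free (3, 3, 3, 3)); after release of (1, 1, 2, 0) the pool is (4, 4, 5, 3)
  P7 still needs (5, 3, 2, 3) but only (4, 4, 5, 3) is free — short on R1
  P5 still needs (1, 3, 6, 2) but only (4, 4, 5, 3) is free — short on R3
  P6 still needs (5, 1, 1, 3) but only (4, 4, 5, 3) is free — short on R1
Had the request been granted, P7, P5 and P6 could never finish.


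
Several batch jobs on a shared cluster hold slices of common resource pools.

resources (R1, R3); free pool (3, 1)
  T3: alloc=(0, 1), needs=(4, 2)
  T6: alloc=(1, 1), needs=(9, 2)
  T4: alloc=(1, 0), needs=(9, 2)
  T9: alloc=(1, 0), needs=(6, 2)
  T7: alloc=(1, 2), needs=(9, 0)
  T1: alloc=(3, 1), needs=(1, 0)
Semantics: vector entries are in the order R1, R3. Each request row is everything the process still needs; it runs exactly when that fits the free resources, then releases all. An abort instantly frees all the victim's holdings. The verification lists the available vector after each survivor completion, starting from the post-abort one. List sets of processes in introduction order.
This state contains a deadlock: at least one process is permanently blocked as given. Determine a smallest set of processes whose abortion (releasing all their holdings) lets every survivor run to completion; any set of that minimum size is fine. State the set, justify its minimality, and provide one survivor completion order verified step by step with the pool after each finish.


Minimum abort set: T6 and T7.
Key observation: no ordering could ever have run T4 before the abort of T6 and T7; with (2, 3) back in the pool it fits at step 4.
Why nothing smaller works — every single abort fails: T3 alone leaves T6 blocked (short on R1); T6 alone leaves T4 blocked (short on R1); T4 alone leaves T6 blocked (short on R1); T9 alone leaves T6 blocked (short on R1); T7 alone leaves T6 blocked (short on R1); T1 alone leaves T6 blocked (short on R1).
The survivors complete as T1, T3, T9, T4. Step-by-step check (starting from the post-abort pool):
  pool = (5, 4)
  T1 needs (1, 0) <= (5, 4) -> finishes; pool += (3, 1) = (8, 5)
  T3 needs (4, 2) <= (8, 5) -> finishes; pool += (0, 1) = (8, 6)
  T9 needs (6, 2) <= (8, 6) -> finishes; pool += (1, 0) = (9, 6)
  T4 needs (9, 2) <= (9, 6) -> finishes; pool += (1, 0) = (10, 6)


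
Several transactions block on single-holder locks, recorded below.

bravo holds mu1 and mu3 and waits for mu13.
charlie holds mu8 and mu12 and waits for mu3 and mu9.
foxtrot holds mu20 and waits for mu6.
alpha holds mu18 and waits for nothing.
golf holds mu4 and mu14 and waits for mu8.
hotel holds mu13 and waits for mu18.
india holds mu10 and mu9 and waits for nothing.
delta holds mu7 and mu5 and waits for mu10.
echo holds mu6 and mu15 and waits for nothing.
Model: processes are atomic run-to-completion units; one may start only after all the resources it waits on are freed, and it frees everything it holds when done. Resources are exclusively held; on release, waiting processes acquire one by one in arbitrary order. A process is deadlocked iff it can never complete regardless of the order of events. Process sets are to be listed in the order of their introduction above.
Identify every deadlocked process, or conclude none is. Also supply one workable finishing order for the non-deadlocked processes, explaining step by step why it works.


Nothing here is deadlocked.
Key observation: every chain of waits terminates; starting from the processes that wait on nothing, all the rest unlock in turn.
A valid finishing order for the others: alpha, hotel, bravo, india, charlie, delta, golf, echo, foxtrot.
Step-by-step check:
  alpha: no waits; runs immediately, freeing mu18
  hotel: everything it awaited (mu18) is free; runs, freeing mu13
  bravo: everything it awaited (mu13) is free; runs, freeing mu1 and mu3
  india: no waits; runs immediately, freeing mu10 and mu9
  charlie: everything it awaited (mu3 and mu9) is free; runs, freeing mu8 and mu12
  delta: everything it awaited (mu10) is free; runs, freeing mu7 and mu5
  golf: everything it awaited (mu8) is free; runs, freeing mu4 and mu14
  echo: no waits; runs immediately, freeing mu6 and mu15
  foxtrot: everything it awaited (mu6) is free; runs, freeing mu20


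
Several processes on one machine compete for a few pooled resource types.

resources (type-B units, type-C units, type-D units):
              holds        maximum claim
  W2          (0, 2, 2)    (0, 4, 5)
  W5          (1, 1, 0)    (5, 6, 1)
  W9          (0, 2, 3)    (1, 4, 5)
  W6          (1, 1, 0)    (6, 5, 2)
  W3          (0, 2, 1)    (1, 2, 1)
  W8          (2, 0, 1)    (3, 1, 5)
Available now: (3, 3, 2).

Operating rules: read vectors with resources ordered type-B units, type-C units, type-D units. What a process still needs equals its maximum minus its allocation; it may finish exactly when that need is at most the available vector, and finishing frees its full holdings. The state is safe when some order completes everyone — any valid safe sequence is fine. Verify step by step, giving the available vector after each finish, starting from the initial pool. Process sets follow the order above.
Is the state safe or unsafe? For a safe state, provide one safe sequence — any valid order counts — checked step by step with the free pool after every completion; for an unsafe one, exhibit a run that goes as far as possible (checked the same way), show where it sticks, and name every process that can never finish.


SAFE, for example via the order W3, W2, W8, W9, W6, W5.
Key observation: reading the order forward, W2 is the first process whose need (0, 2, 3) meets the free pool (3, 5, 3) exactly on a resource it requests.
Check, step by step:
  pool = (3, 3, 2)
  W3 needs (1, 0, 0) <= (3, 3, 2) -> finishes; pool += (0, 2, 1) = (3, 5, 3)
  W2 needs (0, 2, 3) <= (3, 5, 3) -> finishes; pool += (0, 2, 2) = (3, 7, 5)
  W8 needs (1, 1, 4) <= (3, 7, 5) -> finishes; pool += (2, 0, 1) = (5, 7, 6)
  W9 needs (1, 2, 2) <= (5, 7, 6) -> finishes; pool += (0, 2, 3) = (5, 9, 9)
  W6 needs (5, 4, 2) <= (5, 9, 9) -> finishes; pool += (1, 1, 0) = (6, 10, 9)
  W5 needs (4, 5, 1) <= (6, 10, 9) -> finishes; pool += (1, 1, 0) = (7, 11, 9)


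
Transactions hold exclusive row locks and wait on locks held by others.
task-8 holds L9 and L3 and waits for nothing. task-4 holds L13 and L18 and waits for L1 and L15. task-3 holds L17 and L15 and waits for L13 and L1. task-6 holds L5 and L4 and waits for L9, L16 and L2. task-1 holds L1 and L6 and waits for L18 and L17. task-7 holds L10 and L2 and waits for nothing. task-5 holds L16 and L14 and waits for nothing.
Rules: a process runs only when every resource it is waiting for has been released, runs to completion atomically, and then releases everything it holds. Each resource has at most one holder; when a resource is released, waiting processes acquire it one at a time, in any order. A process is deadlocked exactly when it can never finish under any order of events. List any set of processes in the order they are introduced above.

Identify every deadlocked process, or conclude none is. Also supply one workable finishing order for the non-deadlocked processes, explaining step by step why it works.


Deadlocked set: task-4, task-3 and task-1.
Key observation: the loop task-4 -> task-3 -> task-4 blocks itself forever; task-1 is caught in further circular waits.
The rest can finish in the order task-8, task-5, task-7, task-6.
Walking it through:
  run task-8 (it waits on nothing); releases L9 and L3
  run task-5 (it waits on nothing); releases L16 and L14
  run task-7 (it waits on nothing); releases L10 and L2
  run task-6 (all its waits — L9, L16 and L2 — are resolved); releases L5 and L4


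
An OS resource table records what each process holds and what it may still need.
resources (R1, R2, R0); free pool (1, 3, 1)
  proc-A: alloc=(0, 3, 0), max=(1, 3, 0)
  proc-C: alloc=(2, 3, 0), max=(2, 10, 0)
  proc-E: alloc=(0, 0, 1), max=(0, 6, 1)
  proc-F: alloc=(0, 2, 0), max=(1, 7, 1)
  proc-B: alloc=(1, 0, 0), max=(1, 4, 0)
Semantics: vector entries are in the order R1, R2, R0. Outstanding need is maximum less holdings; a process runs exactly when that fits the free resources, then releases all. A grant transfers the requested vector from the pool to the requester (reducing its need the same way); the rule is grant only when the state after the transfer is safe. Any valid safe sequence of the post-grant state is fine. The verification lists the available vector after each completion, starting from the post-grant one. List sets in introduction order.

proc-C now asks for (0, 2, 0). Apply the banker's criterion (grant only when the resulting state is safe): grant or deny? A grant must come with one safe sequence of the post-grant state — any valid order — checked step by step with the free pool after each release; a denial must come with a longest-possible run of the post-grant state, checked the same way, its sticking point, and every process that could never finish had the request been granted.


DENY — the pretend-granted state is unsafe.
Key observation: proc-A, proc-B can finish, but then (2, 4, 1) is all there is, and the blocked group's R2 demands exceed it.
Pretend the grant happened; the run proc-A, proc-B goes as far as possible. Verifying each step:
  pool = (1, 1, 1)
  proc-A needs (1, 0, 0) <= (1, 1, 1) -> finishes; pool += (0, 3, 0) = (1, 4, 1)
  proc-B needs (0, 4, 0) <= (1, 4, 1) -> finishes; pool += (1, 0, 0) = (2, 4, 1)
  proc-C still needs (0, 5, 0) but only (2, 4, 1) is free — short on R2
  proc-E still needs (0, 6, 0) but only (2, 4, 1) is free — short on R2
  proc-F still needs (1, 5, 1) but only (2, 4, 1) is free — short on R2
Processes that could never finish after the grant: proc-C, proc-E and proc-F.


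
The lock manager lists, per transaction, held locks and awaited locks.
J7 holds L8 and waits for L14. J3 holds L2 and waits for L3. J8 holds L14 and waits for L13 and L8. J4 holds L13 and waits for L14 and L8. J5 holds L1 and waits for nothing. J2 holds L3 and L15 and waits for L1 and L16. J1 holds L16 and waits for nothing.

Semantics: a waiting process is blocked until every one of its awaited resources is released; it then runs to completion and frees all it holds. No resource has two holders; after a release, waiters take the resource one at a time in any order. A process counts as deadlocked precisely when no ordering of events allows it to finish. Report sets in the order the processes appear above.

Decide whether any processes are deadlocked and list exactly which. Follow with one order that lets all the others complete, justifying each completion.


Deadlocked set: J7, J8 and J4.
Key observation: the cycle J7 -> J8 -> J7 can never break — each member waits on the next; J4 is caught in further circular waits.
One completion order for the rest: J5, J1, J2, J3.
Check, step by step:
  J5: no waits; runs immediately, freeing L1
  J1: no waits; runs immediately, freeing L16
  J2: everything it awaited (L1 and L16) is free; runs, freeing L3 and L15
  J3: everything it awaited (L3) is free; runs, freeing L2


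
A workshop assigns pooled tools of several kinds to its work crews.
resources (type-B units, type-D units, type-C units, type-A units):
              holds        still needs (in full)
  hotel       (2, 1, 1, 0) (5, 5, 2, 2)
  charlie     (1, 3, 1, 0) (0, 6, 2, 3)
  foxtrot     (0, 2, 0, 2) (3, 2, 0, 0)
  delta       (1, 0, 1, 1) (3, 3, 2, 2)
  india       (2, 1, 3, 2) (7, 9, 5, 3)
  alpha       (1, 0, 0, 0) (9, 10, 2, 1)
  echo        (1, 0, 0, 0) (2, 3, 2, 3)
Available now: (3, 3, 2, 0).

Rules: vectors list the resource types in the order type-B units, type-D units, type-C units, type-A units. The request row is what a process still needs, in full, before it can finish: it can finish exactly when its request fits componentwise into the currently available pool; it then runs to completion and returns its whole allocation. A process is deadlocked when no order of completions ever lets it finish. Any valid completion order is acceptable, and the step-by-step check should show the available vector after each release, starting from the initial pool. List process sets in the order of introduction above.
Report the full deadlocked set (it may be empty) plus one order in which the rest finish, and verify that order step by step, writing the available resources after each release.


No process is deadlocked.
Key observation: no deadlock: foxtrot fits now, and the freed resources carry the rest through.
A valid finishing order for the others: foxtrot, delta, echo, hotel, charlie, india, alpha. Step-by-step check:
  pool = (3, 3, 2, 0)
  foxtrot needs (3, 2, 0, 0) <= (3, 3, 2, 0) -> finishes; pool += (0, 2, 0, 2) = (3, 5, 2, 2)
  delta needs (3, 3, 2, 2) <= (3, 5, 2, 2) -> finishes; pool += (1, 0, 1, 1) = (4, 5, 3, 3)
  echo needs (2, 3, 2, 3) <= (4, 5, 3, 3) -> finishes; pool += (1, 0, 0, 0) = (5, 5, 3, 3)
  hotel needs (5, 5, 2, 2) <= (5, 5, 3, 3) -> finishes; pool += (2, 1, 1, 0) = (7, 6, 4, 3)
  charlie needs (0, 6, 2, 3) <= (7, 6, 4, 3) -> finishes; pool += (1, 3, 1, 0) = (8, 9, 5, 3)
  india needs (7, 9, 5, 3) <= (8, 9, 5, 3) -> finishes; pool += (2, 1, 3, 2) = (10, 10, 8, 5)
  alpha needs (9, 10, 2, 1) <= (10, 10, 8, 5) -> finishes; pool += (1, 0, 0, 0) = (11, 10, 8, 5)


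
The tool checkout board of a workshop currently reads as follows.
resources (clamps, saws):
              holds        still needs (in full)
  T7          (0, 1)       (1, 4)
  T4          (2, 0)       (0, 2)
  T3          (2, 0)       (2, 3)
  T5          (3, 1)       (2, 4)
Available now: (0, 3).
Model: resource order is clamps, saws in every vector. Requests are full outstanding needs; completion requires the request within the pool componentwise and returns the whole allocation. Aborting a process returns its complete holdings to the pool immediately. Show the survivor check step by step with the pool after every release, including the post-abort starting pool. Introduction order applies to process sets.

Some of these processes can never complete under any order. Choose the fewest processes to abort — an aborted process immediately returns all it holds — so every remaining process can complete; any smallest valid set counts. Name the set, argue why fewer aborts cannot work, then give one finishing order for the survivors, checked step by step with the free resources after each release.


Abort T7.
Key observation: aborting T7 returns (0, 1), and T5 — hopeless before — runs at step 3 with the returned capacity in the pool.
Why nothing smaller works: aborting no one leaves the state deadlocked as given.
The survivors complete as T4, T3, T5. Walking it through (starting from the post-abort pool):
  pool = (0, 4)
  T4 needs (0, 2) <= (0, 4) -> finishes; pool += (2, 0) = (2, 4)
  T3 needs (2, 3) <= (2, 4) -> finishes; pool += (2, 0) = (4, 4)
  T5 needs (2, 4) <= (4, 4) -> finishes; pool += (3, 1) = (7, 5)


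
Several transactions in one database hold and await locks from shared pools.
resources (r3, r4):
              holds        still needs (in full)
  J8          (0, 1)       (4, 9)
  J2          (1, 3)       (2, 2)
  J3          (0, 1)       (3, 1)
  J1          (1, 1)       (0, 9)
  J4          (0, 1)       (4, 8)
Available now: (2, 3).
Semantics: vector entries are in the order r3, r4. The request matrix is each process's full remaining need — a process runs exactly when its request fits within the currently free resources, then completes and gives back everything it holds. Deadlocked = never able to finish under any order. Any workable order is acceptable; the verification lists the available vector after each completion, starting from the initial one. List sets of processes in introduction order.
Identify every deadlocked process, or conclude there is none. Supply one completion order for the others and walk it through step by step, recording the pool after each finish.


The deadlocked set is J8, J1 and J4.
Key observation: r4 is the bottleneck — with J2, J3 done the pool holds (3, 7), short of every remaining need.
A valid finishing order for the others: J2, J3. Check, step by step:
  pool = (2, 3)
  J2 needs (2, 2) <= (2, 3) -> finishes; pool += (1, 3) = (3, 6)
  J3 needs (3, 1) <= (3, 6) -> finishes; pool += (0, 1) = (3, 7)
None of the blocked processes ever fits:
  J8 still needs (4, 9) but only (3, 7) is free — short on r3 and r4
  J1 still needs (0, 9) but only (3, 7) is free — short on r4
  J4 still needs (4, 8) but only (3, 7) is free — short on r3 and r4


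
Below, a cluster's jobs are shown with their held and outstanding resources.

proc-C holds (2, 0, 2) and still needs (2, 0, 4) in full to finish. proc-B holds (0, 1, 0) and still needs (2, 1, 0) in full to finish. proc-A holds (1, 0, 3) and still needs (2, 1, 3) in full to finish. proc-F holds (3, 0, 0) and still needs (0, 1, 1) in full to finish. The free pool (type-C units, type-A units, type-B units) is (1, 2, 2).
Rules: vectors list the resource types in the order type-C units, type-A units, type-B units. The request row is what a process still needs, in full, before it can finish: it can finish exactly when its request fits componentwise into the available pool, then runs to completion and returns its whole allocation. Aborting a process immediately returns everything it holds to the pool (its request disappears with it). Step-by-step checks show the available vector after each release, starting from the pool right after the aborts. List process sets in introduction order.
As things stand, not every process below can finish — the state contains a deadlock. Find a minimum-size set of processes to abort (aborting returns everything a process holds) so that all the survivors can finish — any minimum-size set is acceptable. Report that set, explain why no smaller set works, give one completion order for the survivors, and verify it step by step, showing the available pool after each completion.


Abort proc-A.
Key observation: the deadlocked proc-C becomes finishable only because proc-A released (1, 0, 3); it completes at step 1 below.
Why nothing smaller works: aborting no one leaves the state deadlocked as given.
Survivors finish in the order: proc-C, proc-B, proc-F. Check, step by step (pool after the aborts first):
  pool = (2, 2, 5)
  proc-C: need (2, 0, 4) fits (2, 2, 5); releases (2, 0, 2), pool now (4, 2, 7)
  proc-B: need (2, 1, 0) fits (4, 2, 7); releases (0, 1, 0), pool now (4, 3, 7)
  proc-F: need (0, 1, 1) fits (4, 3, 7); releases (3, 0, 0), pool now (7, 3, 7)


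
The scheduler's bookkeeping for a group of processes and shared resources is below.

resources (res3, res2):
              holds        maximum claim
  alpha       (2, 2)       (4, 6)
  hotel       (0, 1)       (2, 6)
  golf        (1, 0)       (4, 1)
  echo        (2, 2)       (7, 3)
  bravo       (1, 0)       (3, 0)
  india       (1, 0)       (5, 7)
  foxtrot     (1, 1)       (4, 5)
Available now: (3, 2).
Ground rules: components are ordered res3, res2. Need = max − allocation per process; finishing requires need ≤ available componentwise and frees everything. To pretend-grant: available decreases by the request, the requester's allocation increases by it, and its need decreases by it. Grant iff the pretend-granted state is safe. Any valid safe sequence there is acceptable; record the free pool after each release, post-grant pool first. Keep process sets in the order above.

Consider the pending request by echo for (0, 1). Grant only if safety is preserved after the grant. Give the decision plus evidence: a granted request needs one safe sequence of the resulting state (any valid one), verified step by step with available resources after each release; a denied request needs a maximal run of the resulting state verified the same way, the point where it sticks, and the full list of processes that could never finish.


GRANT: granting preserves safety; a valid post-grant sequence is bravo, golf, echo, alpha, hotel, india, foxtrot.
Key observation: post-grant, (3, 1) remains, and an order beginning with bravo completes everyone.
Check on the post-grant state, step by step:
  pool = (3, 1)
  bravo needs (2, 0) <= (3, 1) -> finishes; pool += (1, 0) = (4, 1)
  golf needs (3, 1) <= (4, 1) -> finishes; pool += (1, 0) = (5, 1)
  echo needs (5, 0) <= (5, 1) -> finishes; pool += (2, 3) = (7, 4)
  alpha needs (2, 4) <= (7, 4) -> finishes; pool += (2, 2) = (9, 6)
  hotel needs (2, 5) <= (9, 6) -> finishes; pool += (0, 1) = (9, 7)
  india needs (4, 7) <= (9, 7) -> finishes; pool += (1, 0) = (10, 7)
  foxtrot needs (3, 4) <= (10, 7) -> finishes; pool += (1, 1) = (11, 8)


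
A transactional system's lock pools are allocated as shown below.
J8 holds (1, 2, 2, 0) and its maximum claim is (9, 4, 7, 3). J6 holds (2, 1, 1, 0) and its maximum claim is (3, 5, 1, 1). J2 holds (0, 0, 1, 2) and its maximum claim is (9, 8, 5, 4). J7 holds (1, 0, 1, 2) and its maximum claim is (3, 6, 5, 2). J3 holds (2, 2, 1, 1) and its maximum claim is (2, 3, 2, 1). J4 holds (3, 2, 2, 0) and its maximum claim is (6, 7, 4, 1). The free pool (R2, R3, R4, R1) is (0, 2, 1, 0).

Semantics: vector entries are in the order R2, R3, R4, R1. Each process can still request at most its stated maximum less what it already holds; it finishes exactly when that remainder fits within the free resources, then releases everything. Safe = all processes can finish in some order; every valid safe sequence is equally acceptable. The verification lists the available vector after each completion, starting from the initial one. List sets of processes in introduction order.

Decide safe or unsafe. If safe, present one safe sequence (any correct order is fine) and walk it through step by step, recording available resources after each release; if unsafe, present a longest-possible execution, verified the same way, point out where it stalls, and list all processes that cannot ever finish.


SAFE. One safe sequence: J3, J6, J4, J7, J8, J2.
Key observation: J3 marks the first exact bind of the order: its need (0, 1, 1, 0) fits the free (0, 2, 1, 0) with zero slack on a requested resource.
Verifying each step:
  pool = (0, 2, 1, 0)
  J3: need (0, 1, 1, 0) fits (0, 2, 1, 0); releases (2, 2, 1, 1), pool now (2, 4, 2, 1)
  J6: need (1, 4, 0, 1) fits (2, 4, 2, 1); releases (2, 1, 1, 0), pool now (4, 5, 3, 1)
  J4: need (3, 5, 2, 1) fits (4, 5, 3, 1); releases (3, 2, 2, 0), pool now (7, 7, 5, 1)
  J7: need (2, 6, 4, 0) fits (7, 7, 5, 1); releases (1, 0, 1, 2), pool now (8, 7, 6, 3)
  J8: need (8, 2, 5, 3) fits (8, 7, 6, 3); releases (1, 2, 2, 0), pool now (9, 9, 8, 3)
  J2: need (9, 8, 4, 2) fits (9, 9, 8, 3); releases (0, 0, 1, 2), pool now (9, 9, 9, 5)


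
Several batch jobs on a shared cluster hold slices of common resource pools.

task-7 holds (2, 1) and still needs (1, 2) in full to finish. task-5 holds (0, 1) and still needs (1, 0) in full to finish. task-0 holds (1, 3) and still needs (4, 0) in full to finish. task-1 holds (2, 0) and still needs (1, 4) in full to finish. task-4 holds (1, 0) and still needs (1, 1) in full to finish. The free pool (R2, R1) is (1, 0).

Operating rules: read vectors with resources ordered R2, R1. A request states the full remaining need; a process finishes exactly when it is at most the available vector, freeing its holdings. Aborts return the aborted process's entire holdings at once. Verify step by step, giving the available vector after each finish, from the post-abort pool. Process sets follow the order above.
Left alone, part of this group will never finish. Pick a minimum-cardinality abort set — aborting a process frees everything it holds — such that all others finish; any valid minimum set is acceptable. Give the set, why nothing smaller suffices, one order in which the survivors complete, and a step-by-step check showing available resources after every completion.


Minimum abort set: task-7.
Key observation: task-0 had no path to completion before; after the abort of task-7 ((2, 1) returned), step 2 is where it fits.
Minimality: the empty abort set fails — the state is deadlocked as it stands.
The survivors complete as task-4, task-0, task-5, task-1. Walking it through (starting from the post-abort pool):
  pool = (3, 1)
  task-4: need (1, 1) fits (3, 1); releases (1, 0), pool now (4, 1)
  task-0: need (4, 0) fits (4, 1); releases (1, 3), pool now (5, 4)
  task-5: need (1, 0) fits (5, 4); releases (0, 1), pool now (5, 5)
  task-1: need (1, 4) fits (5, 5); releases (2, 0), pool now (7, 5)


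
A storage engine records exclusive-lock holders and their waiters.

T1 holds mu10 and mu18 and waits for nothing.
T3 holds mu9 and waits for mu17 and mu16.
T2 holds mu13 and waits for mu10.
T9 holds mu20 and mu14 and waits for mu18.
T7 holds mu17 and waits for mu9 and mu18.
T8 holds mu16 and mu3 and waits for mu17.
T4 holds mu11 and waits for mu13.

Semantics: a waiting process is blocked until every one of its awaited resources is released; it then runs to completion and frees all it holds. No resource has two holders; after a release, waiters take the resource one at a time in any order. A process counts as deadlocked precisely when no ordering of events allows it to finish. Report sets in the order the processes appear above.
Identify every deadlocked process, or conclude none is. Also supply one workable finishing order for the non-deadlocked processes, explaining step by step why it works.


Deadlocked: T3, T7 and T8.
Key observation: nobody on the ring T3 -> T7 -> T3 can start until another member finishes, which never happens; T8 is caught in further circular waits.
A valid finishing order for the others: T1, T9, T2, T4.
Step-by-step check:
  T1 waits on nothing -> runs at once and releases mu10 and mu18
  run T9 (all its waits — mu18 — are resolved); releases mu20 and mu14
  run T2 (all its waits — mu10 — are resolved); releases mu13
  run T4 (all its waits — mu13 — are resolved); releases mu11
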